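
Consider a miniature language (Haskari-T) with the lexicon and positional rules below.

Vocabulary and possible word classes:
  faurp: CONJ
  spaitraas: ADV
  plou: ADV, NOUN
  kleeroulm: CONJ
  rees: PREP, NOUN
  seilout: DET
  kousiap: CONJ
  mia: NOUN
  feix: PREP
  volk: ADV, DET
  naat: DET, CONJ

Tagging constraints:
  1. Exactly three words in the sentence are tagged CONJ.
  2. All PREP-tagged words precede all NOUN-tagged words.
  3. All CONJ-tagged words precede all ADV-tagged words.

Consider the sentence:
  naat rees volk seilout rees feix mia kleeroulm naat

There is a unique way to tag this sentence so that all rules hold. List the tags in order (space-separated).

Candidates per position — 1:naat {DET,CONJ}; 2:rees {PREP,NOUN}; 3:volk {ADV,DET}; 4:seilout {DET}; 5:rees {PREP,NOUN}; 6:feix {PREP}; 7:mia {NOUN}; 8:kleeroulm {CONJ}; 9:naat {DET,CONJ}.
At position 1, choosing DET makes rule 1 impossible to satisfy; hence CONJ.
At position 2, choosing NOUN makes rule 2 impossible to satisfy; hence PREP.
At position 3, choosing ADV makes rule 3 impossible to satisfy; hence DET.
At position 5, choosing NOUN makes rule 2 impossible to satisfy; hence PREP.
At position 9, choosing DET makes rule 1 impossible to satisfy; hence CONJ.
That leaves exactly one tagging: CONJ PREP DET DET PREP PREP NOUN CONJ CONJ.
Rule-by-rule: rule 1 satisfied; rule 2 satisfied; rule 3 satisfied.

CONJ PREP DET DET PREP PREP NOUN CONJ CONJ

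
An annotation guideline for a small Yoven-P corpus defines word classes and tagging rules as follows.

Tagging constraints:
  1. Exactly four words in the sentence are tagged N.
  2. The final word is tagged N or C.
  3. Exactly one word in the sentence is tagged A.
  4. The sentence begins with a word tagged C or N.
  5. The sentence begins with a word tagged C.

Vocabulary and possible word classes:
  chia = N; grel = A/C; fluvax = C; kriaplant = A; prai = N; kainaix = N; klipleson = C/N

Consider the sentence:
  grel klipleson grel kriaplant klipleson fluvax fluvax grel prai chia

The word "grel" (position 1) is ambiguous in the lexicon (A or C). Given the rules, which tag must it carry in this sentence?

Candidates per position — 1:grel {A,C}; 2:klipleson {C,N}; 3:grel {A,C}; 4:kriaplant {A}; 5:klipleson {C,N}; 6:fluvax {C}; 7:fluvax {C}; 8:grel {A,C}; 9:prai {N}; 10:chia {N}.
Position 1: tagging it A would leave rule 3 unsatisfiable, so it must be C.
Position 2: tagging it C would leave rule 1 unsatisfiable, so it must be N.
Position 3: tagging it A would leave rule 3 unsatisfiable, so it must be C.
Position 5: tagging it C would leave rule 1 unsatisfiable, so it must be N.
Position 8: tagging it A would leave rule 3 unsatisfiable, so it must be C.
That leaves exactly one tagging: C N C A N C C C N N.
Verifying each rule — rule 1 holds; rule 2 holds; rule 3 holds; rule 4 holds; rule 5 holds.

C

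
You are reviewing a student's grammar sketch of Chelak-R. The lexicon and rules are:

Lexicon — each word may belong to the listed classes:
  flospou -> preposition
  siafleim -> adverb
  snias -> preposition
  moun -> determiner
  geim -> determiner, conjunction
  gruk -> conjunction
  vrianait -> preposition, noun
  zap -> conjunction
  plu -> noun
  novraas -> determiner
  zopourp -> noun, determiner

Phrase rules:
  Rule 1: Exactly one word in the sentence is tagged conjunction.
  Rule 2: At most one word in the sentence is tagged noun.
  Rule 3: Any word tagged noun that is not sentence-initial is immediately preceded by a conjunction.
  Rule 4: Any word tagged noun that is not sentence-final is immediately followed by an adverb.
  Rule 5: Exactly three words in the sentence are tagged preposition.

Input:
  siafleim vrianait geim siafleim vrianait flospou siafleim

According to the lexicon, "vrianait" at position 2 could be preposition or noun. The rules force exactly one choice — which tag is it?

preposition

Candidates per position — 1:siafleim {adverb}; 2:vrianait {preposition,noun}; 3:geim {determiner,conjunction}; 4:siafleim {adverb}; 5:vrianait {preposition,noun}; 6:flospou {preposition}; 7:siafleim {adverb}.
Word 2 cannot be noun — rule 3 would then fail for every completion. It is preposition.
Word 3 cannot be determiner — rule 1 would then fail for every completion. It is conjunction.
Word 5 cannot be noun — rule 3 would then fail for every completion. It is preposition.
The only consistent sequence is: adverb preposition conjunction adverb preposition preposition adverb.
Checking: rule 1 ✓; rule 2 ✓; rule 3 ✓; rule 4 ✓; rule 5 ✓.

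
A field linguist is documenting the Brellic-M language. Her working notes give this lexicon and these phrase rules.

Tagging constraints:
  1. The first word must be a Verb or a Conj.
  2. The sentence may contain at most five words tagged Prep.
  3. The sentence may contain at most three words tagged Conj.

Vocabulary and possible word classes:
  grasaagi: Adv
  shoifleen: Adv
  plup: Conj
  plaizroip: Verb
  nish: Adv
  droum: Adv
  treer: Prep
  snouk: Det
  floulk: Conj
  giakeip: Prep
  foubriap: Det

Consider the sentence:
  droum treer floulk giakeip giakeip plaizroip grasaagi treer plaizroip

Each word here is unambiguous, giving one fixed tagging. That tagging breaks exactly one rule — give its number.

1

Fixed tagging: Adv Prep Conj Prep Prep Verb Adv Prep Verb.
Rule check: R1 fails, R2 ok, R3 ok.
Only rule 1 fails.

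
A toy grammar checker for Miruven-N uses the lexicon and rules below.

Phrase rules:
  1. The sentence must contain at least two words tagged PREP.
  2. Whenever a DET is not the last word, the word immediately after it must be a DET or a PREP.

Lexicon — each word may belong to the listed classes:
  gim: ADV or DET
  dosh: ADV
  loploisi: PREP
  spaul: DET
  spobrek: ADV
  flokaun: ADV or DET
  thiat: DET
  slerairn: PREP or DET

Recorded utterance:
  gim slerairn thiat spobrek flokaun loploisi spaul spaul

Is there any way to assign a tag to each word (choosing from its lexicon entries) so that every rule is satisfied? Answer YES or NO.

Candidates per position — 1:gim {ADV,DET}; 2:slerairn {PREP,DET}; 3:thiat {DET}; 4:spobrek {ADV}; 5:flokaun {ADV,DET}; 6:loploisi {PREP}; 7:spaul {DET}; 8:spaul {DET}.
Rule 2 cannot be satisfied by any choice of tags from the lexicon.
So there is no consistent tagging.

NO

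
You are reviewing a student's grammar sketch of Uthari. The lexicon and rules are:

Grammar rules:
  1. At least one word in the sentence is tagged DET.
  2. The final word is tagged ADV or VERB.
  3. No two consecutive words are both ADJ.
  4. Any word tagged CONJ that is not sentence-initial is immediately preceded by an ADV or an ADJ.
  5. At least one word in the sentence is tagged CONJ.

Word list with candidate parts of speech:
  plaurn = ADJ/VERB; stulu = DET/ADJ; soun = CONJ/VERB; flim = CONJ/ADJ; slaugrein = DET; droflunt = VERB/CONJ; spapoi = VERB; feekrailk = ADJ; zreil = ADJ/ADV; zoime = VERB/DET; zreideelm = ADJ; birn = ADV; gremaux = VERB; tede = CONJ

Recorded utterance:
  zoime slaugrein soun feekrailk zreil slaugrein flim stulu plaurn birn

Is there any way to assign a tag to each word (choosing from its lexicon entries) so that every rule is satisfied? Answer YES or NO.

Candidates per position — 1:zoime {VERB,DET}; 2:slaugrein {DET}; 3:soun {CONJ,VERB}; 4:feekrailk {ADJ}; 5:zreil {ADJ,ADV}; 6:slaugrein {DET}; 7:flim {CONJ,ADJ}; 8:stulu {DET,ADJ}; 9:plaurn {ADJ,VERB}; 10:birn {ADV}.
Every candidate sequence violates at least one rule; no consistent tagging exists.

NO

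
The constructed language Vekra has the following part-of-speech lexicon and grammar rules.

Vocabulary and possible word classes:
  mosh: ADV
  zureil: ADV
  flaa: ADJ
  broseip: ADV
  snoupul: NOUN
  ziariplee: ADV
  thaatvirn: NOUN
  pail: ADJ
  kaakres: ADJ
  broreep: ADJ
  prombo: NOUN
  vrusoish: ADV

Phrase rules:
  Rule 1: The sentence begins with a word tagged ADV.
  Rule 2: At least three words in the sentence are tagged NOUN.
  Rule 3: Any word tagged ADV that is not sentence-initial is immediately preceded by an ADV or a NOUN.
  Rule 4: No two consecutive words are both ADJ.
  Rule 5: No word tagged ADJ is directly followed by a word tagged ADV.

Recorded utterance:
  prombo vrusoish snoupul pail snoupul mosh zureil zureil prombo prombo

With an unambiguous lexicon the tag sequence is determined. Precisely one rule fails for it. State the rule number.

1

Fixed tagging: NOUN ADV NOUN ADJ NOUN ADV ADV ADV NOUN NOUN.
Rule check: R1 fails, R2 ok, R3 ok, R4 ok, R5 ok.
Only rule 1 fails.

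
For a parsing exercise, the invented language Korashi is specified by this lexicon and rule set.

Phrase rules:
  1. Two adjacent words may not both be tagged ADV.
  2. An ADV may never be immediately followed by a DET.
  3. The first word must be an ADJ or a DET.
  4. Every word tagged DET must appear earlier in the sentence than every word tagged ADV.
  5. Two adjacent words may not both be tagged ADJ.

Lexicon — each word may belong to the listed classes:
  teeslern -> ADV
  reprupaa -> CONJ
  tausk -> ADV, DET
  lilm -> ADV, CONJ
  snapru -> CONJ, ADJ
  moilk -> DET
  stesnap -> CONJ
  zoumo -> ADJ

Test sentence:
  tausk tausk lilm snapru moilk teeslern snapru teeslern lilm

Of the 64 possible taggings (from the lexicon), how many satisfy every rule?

Candidates per position — 1:tausk {ADV,DET}; 2:tausk {ADV,DET}; 3:lilm {ADV,CONJ}; 4:snapru {CONJ,ADJ}; 5:moilk {DET}; 6:teeslern {ADV}; 7:snapru {CONJ,ADJ}; 8:teeslern {ADV}; 9:lilm {ADV,CONJ}.
There are 64 candidate sequences in total.
The sequences that satisfy every rule: DET DET CONJ CONJ DET ADV CONJ ADV CONJ; DET DET CONJ CONJ DET ADV ADJ ADV CONJ; DET DET CONJ ADJ DET ADV CONJ ADV CONJ; DET DET CONJ ADJ DET ADV ADJ ADV CONJ.
Count = 4.

4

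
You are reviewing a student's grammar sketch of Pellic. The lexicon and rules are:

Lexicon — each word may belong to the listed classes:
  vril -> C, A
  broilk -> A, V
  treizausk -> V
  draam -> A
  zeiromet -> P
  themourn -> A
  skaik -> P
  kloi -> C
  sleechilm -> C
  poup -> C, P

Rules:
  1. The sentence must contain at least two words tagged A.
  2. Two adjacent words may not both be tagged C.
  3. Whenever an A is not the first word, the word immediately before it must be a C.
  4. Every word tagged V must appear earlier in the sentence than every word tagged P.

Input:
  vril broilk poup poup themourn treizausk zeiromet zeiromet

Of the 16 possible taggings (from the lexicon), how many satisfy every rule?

0

Candidates per position — 1:vril {C,A}; 2:broilk {A,V}; 3:poup {C,P}; 4:poup {C,P}; 5:themourn {A}; 6:treizausk {V}; 7:zeiromet {P}; 8:zeiromet {P}.
There are 16 candidate sequences in total.
Every candidate sequence violates at least one rule; no consistent tagging exists.
Count = 0.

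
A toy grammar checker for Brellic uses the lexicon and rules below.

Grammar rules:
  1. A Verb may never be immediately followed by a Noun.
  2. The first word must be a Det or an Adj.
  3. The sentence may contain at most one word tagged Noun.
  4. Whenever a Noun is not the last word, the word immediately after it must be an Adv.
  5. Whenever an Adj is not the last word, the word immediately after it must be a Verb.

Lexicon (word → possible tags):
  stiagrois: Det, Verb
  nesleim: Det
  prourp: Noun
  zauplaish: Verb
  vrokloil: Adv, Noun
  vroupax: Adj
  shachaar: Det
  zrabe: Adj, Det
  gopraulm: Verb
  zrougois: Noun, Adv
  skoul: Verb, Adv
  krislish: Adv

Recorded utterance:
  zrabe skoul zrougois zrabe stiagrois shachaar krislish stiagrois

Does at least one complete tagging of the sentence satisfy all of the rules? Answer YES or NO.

YES

Candidates per position — 1:zrabe {Adj,Det}; 2:skoul {Verb,Adv}; 3:zrougois {Noun,Adv}; 4:zrabe {Adj,Det}; 5:stiagrois {Det,Verb}; 6:shachaar {Det}; 7:krislish {Adv}; 8:stiagrois {Det,Verb}.
One satisfying assignment: Det Adv Adv Adj Verb Det Adv Det.
Verifying each rule — rule 1 holds; rule 2 holds; rule 3 holds; rule 4 holds; rule 5 holds.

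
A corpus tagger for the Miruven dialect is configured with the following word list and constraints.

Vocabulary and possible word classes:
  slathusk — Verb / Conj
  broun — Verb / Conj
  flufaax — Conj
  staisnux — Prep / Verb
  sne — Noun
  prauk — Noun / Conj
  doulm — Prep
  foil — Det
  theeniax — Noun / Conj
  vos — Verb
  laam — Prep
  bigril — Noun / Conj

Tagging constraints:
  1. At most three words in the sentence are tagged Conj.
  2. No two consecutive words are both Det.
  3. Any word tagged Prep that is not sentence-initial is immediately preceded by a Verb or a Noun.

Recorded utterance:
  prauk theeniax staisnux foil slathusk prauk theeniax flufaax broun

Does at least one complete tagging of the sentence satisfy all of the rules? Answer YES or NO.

YES

Candidates per position — 1:prauk {Noun,Conj}; 2:theeniax {Noun,Conj}; 3:staisnux {Prep,Verb}; 4:foil {Det}; 5:slathusk {Verb,Conj}; 6:prauk {Noun,Conj}; 7:theeniax {Noun,Conj}; 8:flufaax {Conj}; 9:broun {Verb,Conj}.
One satisfying assignment: Conj Noun Prep Det Conj Noun Noun Conj Verb.
Check: rule 1 satisfied; rule 2 satisfied; rule 3 satisfied.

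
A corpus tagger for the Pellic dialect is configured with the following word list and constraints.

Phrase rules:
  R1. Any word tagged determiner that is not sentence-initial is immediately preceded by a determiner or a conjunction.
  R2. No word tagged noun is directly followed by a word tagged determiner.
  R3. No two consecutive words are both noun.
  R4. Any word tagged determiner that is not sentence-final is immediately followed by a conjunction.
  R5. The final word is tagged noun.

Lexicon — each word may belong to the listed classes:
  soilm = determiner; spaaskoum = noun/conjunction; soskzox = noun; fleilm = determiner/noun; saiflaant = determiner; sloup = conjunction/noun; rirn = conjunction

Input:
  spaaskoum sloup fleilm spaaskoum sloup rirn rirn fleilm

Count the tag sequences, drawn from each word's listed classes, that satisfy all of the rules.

Candidates per position — 1:spaaskoum {noun,conjunction}; 2:sloup {conjunction,noun}; 3:fleilm {determiner,noun}; 4:spaaskoum {noun,conjunction}; 5:sloup {conjunction,noun}; 6:rirn {conjunction}; 7:rirn {conjunction}; 8:fleilm {determiner,noun}.
There are 64 candidate sequences in total.
Checking each against the rules leaves 8 sequences.
Count = 8.

8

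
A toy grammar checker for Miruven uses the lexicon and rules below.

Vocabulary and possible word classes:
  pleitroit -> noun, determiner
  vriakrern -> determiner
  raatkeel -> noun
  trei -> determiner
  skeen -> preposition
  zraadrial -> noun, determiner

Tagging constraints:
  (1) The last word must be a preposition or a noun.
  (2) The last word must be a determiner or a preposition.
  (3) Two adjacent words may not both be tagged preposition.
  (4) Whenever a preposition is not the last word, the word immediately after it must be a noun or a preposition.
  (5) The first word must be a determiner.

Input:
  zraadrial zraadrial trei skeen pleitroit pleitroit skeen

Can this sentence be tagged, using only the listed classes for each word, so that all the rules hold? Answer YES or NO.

Candidates per position — 1:zraadrial {noun,determiner}; 2:zraadrial {noun,determiner}; 3:trei {determiner}; 4:skeen {preposition}; 5:pleitroit {noun,determiner}; 6:pleitroit {noun,determiner}; 7:skeen {preposition}.
One satisfying assignment: determiner noun determiner preposition noun noun preposition.
Check: rule 1 holds; rule 2 holds; rule 3 holds; rule 4 holds; rule 5 holds.

YES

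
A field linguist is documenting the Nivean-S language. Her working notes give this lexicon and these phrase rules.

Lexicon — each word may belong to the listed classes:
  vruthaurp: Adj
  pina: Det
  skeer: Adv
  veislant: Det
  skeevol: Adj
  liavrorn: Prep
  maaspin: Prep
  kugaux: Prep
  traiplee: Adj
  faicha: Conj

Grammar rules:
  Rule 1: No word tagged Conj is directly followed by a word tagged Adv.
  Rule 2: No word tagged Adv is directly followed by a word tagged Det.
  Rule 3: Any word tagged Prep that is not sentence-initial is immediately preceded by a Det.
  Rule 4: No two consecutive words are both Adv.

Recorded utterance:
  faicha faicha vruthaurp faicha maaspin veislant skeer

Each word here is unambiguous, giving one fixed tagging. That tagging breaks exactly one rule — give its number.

Fixed tagging: Conj Conj Adj Conj Prep Det Adv.
Applying the rules: R1 holds, R2 holds, R3 violated, R4 holds.
Only rule 3 fails.

3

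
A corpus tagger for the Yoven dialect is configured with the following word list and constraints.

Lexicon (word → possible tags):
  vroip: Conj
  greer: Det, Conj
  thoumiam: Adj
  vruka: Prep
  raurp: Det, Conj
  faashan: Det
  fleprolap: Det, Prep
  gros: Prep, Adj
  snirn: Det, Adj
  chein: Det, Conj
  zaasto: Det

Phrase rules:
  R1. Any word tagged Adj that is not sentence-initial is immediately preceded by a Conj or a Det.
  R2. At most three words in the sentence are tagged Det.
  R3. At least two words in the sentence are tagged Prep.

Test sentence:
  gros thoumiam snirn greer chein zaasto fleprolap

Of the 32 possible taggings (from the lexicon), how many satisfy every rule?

Candidates per position — 1:gros {Prep,Adj}; 2:thoumiam {Adj}; 3:snirn {Det,Adj}; 4:greer {Det,Conj}; 5:chein {Det,Conj}; 6:zaasto {Det}; 7:fleprolap {Det,Prep}.
There are 32 candidate sequences in total.
Rule 1 cannot be satisfied by any choice of tags from the lexicon.
So there is no consistent tagging.
Count = 0.

0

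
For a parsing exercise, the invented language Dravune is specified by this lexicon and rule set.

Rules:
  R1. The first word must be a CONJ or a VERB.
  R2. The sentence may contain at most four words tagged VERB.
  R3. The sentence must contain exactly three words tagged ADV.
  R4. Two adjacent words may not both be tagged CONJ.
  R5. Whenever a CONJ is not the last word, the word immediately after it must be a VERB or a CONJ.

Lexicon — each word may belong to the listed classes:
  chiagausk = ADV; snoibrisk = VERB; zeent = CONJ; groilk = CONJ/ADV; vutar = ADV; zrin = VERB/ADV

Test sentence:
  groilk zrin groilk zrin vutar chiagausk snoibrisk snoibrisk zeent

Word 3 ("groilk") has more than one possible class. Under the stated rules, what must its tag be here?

Candidates per position — 1:groilk {CONJ,ADV}; 2:zrin {VERB,ADV}; 3:groilk {CONJ,ADV}; 4:zrin {VERB,ADV}; 5:vutar {ADV}; 6:chiagausk {ADV}; 7:snoibrisk {VERB}; 8:snoibrisk {VERB}; 9:zeent {CONJ}.
Position 1: tagging it ADV would leave rule 1 unsatisfiable, so it must be CONJ.
Position 2: tagging it ADV would leave rule 5 unsatisfiable, so it must be VERB.
Position 3: the remaining choice is settled jointly with positions 4 — only ADV at position 3 is part of a tagging that satisfies every rule.
That leaves exactly one tagging: CONJ VERB ADV VERB ADV ADV VERB VERB CONJ.
Rule-by-rule: rule 1 satisfied; rule 2 satisfied; rule 3 satisfied; rule 4 satisfied; rule 5 satisfied.

ADV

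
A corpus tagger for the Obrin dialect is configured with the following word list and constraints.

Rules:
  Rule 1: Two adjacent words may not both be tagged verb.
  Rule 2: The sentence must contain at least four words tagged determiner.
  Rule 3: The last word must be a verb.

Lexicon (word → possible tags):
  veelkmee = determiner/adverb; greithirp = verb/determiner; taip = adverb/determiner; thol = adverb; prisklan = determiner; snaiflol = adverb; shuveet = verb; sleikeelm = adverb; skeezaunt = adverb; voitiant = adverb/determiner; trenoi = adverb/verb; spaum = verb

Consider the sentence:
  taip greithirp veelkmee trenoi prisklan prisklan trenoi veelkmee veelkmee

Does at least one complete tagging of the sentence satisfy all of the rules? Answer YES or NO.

Candidates per position — 1:taip {adverb,determiner}; 2:greithirp {verb,determiner}; 3:veelkmee {determiner,adverb}; 4:trenoi {adverb,verb}; 5:prisklan {determiner}; 6:prisklan {determiner}; 7:trenoi {adverb,verb}; 8:veelkmee {determiner,adverb}; 9:veelkmee {determiner,adverb}.
Rule 3 cannot be satisfied by any choice of tags from the lexicon.
So there is no consistent tagging.

NO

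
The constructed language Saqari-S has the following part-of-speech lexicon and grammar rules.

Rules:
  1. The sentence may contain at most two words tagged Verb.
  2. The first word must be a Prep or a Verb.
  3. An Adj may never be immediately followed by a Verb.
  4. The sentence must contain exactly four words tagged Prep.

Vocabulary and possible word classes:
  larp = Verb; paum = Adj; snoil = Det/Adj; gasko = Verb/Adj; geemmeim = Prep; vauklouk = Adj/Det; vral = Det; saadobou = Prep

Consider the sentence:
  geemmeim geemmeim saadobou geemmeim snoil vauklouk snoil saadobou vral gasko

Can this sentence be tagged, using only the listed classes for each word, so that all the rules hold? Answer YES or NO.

NO

Candidates per position — 1:geemmeim {Prep}; 2:geemmeim {Prep}; 3:saadobou {Prep}; 4:geemmeim {Prep}; 5:snoil {Det,Adj}; 6:vauklouk {Adj,Det}; 7:snoil {Det,Adj}; 8:saadobou {Prep}; 9:vral {Det}; 10:gasko {Verb,Adj}.
Rule 4 cannot be satisfied by any choice of tags from the lexicon.
So there is no consistent tagging.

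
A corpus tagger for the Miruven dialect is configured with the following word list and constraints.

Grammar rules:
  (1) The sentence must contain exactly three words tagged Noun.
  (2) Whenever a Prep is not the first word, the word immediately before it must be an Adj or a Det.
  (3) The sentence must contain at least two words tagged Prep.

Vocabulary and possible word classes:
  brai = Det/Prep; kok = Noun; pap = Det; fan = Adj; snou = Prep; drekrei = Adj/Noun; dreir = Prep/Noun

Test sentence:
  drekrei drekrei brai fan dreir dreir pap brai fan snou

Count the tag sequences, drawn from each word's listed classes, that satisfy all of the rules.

Candidates per position — 1:drekrei {Adj,Noun}; 2:drekrei {Adj,Noun}; 3:brai {Det,Prep}; 4:fan {Adj}; 5:dreir {Prep,Noun}; 6:dreir {Prep,Noun}; 7:pap {Det}; 8:brai {Det,Prep}; 9:fan {Adj}; 10:snou {Prep}.
There are 64 candidate sequences in total.
Checking each against the rules leaves 6 sequences.
Count = 6.

6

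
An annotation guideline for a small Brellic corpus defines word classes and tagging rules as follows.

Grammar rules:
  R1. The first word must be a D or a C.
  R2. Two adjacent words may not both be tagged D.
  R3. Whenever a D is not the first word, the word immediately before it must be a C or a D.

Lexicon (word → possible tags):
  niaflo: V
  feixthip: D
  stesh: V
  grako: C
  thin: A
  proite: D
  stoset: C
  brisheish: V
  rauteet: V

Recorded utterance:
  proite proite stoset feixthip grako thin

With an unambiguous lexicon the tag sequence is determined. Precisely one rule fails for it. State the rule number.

2

Fixed tagging: D D C D C A.
Applying the rules: R1 holds, R2 violated, R3 holds.
Only rule 2 fails.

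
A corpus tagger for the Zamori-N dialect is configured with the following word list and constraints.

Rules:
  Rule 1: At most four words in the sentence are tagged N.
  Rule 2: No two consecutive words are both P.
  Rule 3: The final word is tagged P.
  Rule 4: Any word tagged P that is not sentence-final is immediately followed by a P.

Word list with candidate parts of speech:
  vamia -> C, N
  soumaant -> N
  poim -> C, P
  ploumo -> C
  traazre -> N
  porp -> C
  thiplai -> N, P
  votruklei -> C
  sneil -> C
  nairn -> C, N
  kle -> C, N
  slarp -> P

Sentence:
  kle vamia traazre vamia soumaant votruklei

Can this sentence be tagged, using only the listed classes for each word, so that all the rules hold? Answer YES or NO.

NO

Candidates per position — 1:kle {C,N}; 2:vamia {C,N}; 3:traazre {N}; 4:vamia {C,N}; 5:soumaant {N}; 6:votruklei {C}.
Rule 3 cannot be satisfied by any choice of tags from the lexicon.
So there is no consistent tagging.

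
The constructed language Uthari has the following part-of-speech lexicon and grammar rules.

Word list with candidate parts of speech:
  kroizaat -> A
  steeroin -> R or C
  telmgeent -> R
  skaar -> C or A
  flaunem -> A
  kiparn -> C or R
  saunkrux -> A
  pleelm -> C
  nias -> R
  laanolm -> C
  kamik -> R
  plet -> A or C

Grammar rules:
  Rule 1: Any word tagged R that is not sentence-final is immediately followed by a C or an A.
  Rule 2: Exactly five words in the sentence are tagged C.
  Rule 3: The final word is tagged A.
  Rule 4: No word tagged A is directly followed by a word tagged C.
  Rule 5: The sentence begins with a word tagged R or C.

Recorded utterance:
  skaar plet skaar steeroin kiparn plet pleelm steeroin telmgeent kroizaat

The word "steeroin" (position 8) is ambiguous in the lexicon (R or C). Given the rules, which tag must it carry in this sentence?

C

Candidates per position — 1:skaar {C,A}; 2:plet {A,C}; 3:skaar {C,A}; 4:steeroin {R,C}; 5:kiparn {C,R}; 6:plet {A,C}; 7:pleelm {C}; 8:steeroin {R,C}; 9:telmgeent {R}; 10:kroizaat {A}.
Position 1: A is ruled out by rule 5; that leaves C.
Position 6: A is ruled out by rule 4; that leaves C.
Position 8: R is ruled out by rule 1; that leaves C.
The remaining ambiguous positions (2, 3, 4, 5) are resolved jointly — only one combination satisfies every rule.
The only consistent sequence is: C A A R C C C C R A.
Checking: rule 1 holds; rule 2 holds; rule 3 holds; rule 4 holds; rule 5 holds.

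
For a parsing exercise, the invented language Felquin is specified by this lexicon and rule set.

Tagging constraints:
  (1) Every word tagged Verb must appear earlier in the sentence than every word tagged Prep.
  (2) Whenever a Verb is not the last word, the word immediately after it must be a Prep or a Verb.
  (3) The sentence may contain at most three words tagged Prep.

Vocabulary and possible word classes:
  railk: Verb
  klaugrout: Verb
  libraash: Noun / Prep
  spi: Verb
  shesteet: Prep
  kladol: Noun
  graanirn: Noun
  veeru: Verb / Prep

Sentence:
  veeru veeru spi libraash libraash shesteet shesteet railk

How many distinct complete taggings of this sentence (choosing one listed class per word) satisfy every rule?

0

Candidates per position — 1:veeru {Verb,Prep}; 2:veeru {Verb,Prep}; 3:spi {Verb}; 4:libraash {Noun,Prep}; 5:libraash {Noun,Prep}; 6:shesteet {Prep}; 7:shesteet {Prep}; 8:railk {Verb}.
There are 16 candidate sequences in total.
Rule 1 cannot be satisfied by any choice of tags from the lexicon.
So there is no consistent tagging.
Count = 0.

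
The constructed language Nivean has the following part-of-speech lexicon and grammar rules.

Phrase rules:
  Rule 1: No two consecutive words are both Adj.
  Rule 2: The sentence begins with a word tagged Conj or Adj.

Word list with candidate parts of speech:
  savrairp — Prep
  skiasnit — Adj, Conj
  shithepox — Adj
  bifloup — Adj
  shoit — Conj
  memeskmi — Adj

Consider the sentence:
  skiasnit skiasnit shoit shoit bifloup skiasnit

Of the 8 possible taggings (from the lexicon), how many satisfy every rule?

3

Candidates per position — 1:skiasnit {Adj,Conj}; 2:skiasnit {Adj,Conj}; 3:shoit {Conj}; 4:shoit {Conj}; 5:bifloup {Adj}; 6:skiasnit {Adj,Conj}.
There are 8 candidate sequences in total.
The sequences that satisfy every rule: Adj Conj Conj Conj Adj Conj; Conj Adj Conj Conj Adj Conj; Conj Conj Conj Conj Adj Conj.
Count = 3.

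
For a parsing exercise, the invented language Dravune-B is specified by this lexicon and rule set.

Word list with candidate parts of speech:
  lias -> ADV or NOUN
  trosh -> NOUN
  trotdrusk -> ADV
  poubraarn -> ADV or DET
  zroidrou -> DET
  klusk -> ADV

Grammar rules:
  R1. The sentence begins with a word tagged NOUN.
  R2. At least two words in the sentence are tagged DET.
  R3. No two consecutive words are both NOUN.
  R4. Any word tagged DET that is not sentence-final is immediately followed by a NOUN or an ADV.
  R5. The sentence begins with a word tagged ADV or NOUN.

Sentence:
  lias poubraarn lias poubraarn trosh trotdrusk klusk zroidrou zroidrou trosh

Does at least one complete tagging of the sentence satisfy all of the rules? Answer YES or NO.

Candidates per position — 1:lias {ADV,NOUN}; 2:poubraarn {ADV,DET}; 3:lias {ADV,NOUN}; 4:poubraarn {ADV,DET}; 5:trosh {NOUN}; 6:trotdrusk {ADV}; 7:klusk {ADV}; 8:zroidrou {DET}; 9:zroidrou {DET}; 10:trosh {NOUN}.
Rule 4 cannot be satisfied by any choice of tags from the lexicon.
So there is no consistent tagging.

NO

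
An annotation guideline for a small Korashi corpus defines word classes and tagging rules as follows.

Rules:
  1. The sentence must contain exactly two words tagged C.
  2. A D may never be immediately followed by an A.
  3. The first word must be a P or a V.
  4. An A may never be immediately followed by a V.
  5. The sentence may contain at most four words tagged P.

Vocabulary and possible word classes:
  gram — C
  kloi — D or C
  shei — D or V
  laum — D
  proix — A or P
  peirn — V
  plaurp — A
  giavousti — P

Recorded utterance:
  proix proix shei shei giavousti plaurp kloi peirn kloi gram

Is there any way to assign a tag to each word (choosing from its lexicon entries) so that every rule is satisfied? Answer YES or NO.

YES

Candidates per position — 1:proix {A,P}; 2:proix {A,P}; 3:shei {D,V}; 4:shei {D,V}; 5:giavousti {P}; 6:plaurp {A}; 7:kloi {D,C}; 8:peirn {V}; 9:kloi {D,C}; 10:gram {C}.
One satisfying assignment: P P V V P A C V D C.
Verifying each rule — rule 1 ok; rule 2 ok; rule 3 ok; rule 4 ok; rule 5 ok.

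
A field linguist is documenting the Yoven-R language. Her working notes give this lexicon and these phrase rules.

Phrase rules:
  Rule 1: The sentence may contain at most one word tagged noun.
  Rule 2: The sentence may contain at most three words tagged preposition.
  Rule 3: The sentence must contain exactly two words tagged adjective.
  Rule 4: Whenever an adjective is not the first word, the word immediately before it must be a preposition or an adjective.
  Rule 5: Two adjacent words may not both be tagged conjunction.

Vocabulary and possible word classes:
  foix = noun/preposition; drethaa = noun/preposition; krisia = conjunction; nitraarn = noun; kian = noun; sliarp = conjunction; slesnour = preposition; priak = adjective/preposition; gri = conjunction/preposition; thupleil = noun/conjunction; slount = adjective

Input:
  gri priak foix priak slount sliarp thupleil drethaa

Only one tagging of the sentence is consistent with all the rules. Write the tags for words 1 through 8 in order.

conjunction preposition preposition adjective adjective conjunction noun preposition

Candidates per position — 1:gri {conjunction,preposition}; 2:priak {adjective,preposition}; 3:foix {noun,preposition}; 4:priak {adjective,preposition}; 5:slount {adjective}; 6:sliarp {conjunction}; 7:thupleil {noun,conjunction}; 8:drethaa {noun,preposition}.
If word 7 were conjunction, no tagging could satisfy rule 5; so word 7 is noun.
If word 8 were noun, no tagging could satisfy rule 1; so word 8 is preposition.
If word 3 were noun, no tagging could satisfy rule 1; so word 3 is preposition.
The remaining ambiguous positions (1, 2, 4) are resolved jointly — only one combination satisfies every rule.
That leaves exactly one tagging: conjunction preposition preposition adjective adjective conjunction noun preposition.
Check: rule 1 ✓; rule 2 ✓; rule 3 ✓; rule 4 ✓; rule 5 ✓.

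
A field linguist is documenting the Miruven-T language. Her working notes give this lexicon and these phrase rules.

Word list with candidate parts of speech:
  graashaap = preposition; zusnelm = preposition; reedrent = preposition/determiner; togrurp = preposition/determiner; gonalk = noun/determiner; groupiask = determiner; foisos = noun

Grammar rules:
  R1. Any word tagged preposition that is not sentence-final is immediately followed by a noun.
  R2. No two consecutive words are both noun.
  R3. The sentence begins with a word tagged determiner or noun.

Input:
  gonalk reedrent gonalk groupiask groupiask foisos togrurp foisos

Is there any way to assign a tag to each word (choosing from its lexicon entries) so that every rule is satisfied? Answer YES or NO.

YES

Candidates per position — 1:gonalk {noun,determiner}; 2:reedrent {preposition,determiner}; 3:gonalk {noun,determiner}; 4:groupiask {determiner}; 5:groupiask {determiner}; 6:foisos {noun}; 7:togrurp {preposition,determiner}; 8:foisos {noun}.
One satisfying assignment: noun determiner determiner determiner determiner noun preposition noun.
Rule-by-rule: rule 1 ✓; rule 2 ✓; rule 3 ✓.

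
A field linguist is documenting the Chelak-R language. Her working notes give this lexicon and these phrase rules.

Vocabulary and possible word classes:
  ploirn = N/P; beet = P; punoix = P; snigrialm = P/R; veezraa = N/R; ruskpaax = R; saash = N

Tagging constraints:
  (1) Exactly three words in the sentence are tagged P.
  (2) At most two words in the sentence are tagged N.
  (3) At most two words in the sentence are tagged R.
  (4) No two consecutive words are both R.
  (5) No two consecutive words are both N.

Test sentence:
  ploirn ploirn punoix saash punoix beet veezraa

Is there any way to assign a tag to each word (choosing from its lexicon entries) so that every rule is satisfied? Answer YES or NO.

NO

Candidates per position — 1:ploirn {N,P}; 2:ploirn {N,P}; 3:punoix {P}; 4:saash {N}; 5:punoix {P}; 6:beet {P}; 7:veezraa {N,R}.
Every candidate sequence violates at least one rule; no consistent tagging exists.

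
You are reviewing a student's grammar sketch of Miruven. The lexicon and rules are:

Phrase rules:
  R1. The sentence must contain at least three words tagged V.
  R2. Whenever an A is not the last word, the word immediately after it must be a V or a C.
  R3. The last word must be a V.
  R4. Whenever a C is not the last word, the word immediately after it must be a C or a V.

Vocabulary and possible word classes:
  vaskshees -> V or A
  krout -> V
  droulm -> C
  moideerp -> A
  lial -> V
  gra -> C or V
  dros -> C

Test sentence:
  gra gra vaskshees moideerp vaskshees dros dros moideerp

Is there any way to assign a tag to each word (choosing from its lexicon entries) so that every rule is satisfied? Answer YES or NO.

Candidates per position — 1:gra {C,V}; 2:gra {C,V}; 3:vaskshees {V,A}; 4:moideerp {A}; 5:vaskshees {V,A}; 6:dros {C}; 7:dros {C}; 8:moideerp {A}.
Rule 3 cannot be satisfied by any choice of tags from the lexicon.
So there is no consistent tagging.

NO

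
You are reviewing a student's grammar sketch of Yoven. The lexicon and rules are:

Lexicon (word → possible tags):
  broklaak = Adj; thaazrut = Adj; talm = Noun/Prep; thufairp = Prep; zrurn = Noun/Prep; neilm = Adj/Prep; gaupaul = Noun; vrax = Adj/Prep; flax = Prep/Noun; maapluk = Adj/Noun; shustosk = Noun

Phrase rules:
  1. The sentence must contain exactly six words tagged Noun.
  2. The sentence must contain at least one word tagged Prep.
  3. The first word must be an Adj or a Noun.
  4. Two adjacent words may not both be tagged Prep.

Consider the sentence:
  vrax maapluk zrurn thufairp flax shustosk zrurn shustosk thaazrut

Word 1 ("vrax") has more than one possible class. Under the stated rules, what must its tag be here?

Candidates per position — 1:vrax {Adj,Prep}; 2:maapluk {Adj,Noun}; 3:zrurn {Noun,Prep}; 4:thufairp {Prep}; 5:flax {Prep,Noun}; 6:shustosk {Noun}; 7:zrurn {Noun,Prep}; 8:shustosk {Noun}; 9:thaazrut {Adj}.
Word 1 cannot be Prep — rule 3 would then fail for every completion. It is Adj.
Word 2 cannot be Adj — rule 1 would then fail for every completion. It is Noun.
Word 3 cannot be Prep — rule 1 would then fail for every completion. It is Noun.
Word 5 cannot be Prep — rule 1 would then fail for every completion. It is Noun.
Word 7 cannot be Prep — rule 1 would then fail for every completion. It is Noun.
So the tagging must be: Adj Noun Noun Prep Noun Noun Noun Noun Adj.
Verifying each rule — rule 1 ✓; rule 2 ✓; rule 3 ✓; rule 4 ✓.

Adj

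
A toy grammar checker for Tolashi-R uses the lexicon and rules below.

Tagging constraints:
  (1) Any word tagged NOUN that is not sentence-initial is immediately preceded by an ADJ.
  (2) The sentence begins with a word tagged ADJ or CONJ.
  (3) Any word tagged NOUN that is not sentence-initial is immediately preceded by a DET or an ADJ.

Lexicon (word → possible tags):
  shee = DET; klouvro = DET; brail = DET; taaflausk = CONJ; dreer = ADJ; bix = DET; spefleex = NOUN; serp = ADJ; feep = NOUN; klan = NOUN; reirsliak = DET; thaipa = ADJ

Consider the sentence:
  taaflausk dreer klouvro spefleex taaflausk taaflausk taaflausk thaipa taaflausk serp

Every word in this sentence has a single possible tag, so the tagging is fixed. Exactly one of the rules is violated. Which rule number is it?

1

Fixed tagging: CONJ ADJ DET NOUN CONJ CONJ CONJ ADJ CONJ ADJ.
Checking each rule: R1 ✗, R2 ✓, R3 ✓.
Only rule 1 fails.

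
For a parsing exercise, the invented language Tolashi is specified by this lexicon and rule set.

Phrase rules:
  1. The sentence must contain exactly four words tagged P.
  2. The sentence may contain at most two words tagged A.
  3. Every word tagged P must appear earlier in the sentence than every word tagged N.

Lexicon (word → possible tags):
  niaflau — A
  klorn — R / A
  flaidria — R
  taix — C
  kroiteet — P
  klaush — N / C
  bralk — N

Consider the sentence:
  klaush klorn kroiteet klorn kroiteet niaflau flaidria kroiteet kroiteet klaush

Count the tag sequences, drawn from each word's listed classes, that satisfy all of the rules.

6

Candidates per position — 1:klaush {N,C}; 2:klorn {R,A}; 3:kroiteet {P}; 4:klorn {R,A}; 5:kroiteet {P}; 6:niaflau {A}; 7:flaidria {R}; 8:kroiteet {P}; 9:kroiteet {P}; 10:klaush {N,C}.
There are 16 candidate sequences in total.
Checking each against the rules leaves 6 sequences.
Count = 6.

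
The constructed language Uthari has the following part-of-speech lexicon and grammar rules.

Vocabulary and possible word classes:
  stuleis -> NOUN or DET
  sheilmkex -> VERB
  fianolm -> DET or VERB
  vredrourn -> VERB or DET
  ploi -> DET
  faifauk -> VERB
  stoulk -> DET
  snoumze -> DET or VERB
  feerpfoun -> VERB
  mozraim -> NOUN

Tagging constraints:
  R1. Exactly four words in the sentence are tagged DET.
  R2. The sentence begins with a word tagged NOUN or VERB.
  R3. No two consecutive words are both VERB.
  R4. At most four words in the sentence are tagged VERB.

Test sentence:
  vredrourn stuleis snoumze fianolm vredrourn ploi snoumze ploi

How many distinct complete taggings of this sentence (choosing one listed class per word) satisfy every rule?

Candidates per position — 1:vredrourn {VERB,DET}; 2:stuleis {NOUN,DET}; 3:snoumze {DET,VERB}; 4:fianolm {DET,VERB}; 5:vredrourn {VERB,DET}; 6:ploi {DET}; 7:snoumze {DET,VERB}; 8:ploi {DET}.
There are 64 candidate sequences in total.
The sequences that satisfy every rule: VERB NOUN DET DET VERB DET VERB DET; VERB NOUN DET VERB DET DET VERB DET; VERB NOUN VERB DET VERB DET DET DET; VERB NOUN VERB DET DET DET VERB DET; VERB DET VERB DET VERB DET VERB DET.
Count = 5.

5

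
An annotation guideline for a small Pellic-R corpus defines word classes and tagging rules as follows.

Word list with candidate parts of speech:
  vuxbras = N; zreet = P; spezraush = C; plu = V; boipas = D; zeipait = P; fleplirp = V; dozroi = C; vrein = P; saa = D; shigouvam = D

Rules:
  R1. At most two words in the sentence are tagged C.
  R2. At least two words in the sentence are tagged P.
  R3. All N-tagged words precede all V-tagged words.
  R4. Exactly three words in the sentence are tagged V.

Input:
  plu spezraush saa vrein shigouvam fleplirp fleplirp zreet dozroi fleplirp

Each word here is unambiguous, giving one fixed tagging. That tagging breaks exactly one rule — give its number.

Fixed tagging: V C D P D V V P C V.
Rule check: R1 ok, R2 ok, R3 ok, R4 fails.
Only rule 4 fails.

4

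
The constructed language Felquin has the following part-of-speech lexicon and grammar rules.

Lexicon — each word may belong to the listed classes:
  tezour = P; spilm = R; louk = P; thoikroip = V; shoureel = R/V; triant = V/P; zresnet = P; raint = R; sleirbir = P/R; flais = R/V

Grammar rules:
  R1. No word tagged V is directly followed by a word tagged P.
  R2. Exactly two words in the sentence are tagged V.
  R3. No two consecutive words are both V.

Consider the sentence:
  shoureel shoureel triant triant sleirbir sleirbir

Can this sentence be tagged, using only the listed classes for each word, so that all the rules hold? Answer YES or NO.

Candidates per position — 1:shoureel {R,V}; 2:shoureel {R,V}; 3:triant {V,P}; 4:triant {V,P}; 5:sleirbir {P,R}; 6:sleirbir {P,R}.
One satisfying assignment: V R P V R R.
Checking: rule 1 holds; rule 2 holds; rule 3 holds.

YES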